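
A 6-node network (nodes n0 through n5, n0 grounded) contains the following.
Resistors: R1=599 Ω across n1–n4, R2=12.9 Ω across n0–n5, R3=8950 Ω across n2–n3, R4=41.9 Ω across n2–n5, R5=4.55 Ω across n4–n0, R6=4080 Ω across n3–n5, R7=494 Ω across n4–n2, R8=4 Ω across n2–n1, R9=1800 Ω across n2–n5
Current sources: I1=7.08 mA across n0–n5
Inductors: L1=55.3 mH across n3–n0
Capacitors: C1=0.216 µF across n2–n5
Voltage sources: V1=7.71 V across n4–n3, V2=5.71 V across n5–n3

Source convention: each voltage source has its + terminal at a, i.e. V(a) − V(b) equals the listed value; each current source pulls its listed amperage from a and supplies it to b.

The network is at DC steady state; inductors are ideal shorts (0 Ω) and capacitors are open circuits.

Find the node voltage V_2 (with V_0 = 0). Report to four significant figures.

5.948 V

MNA unknowns: 5 node voltages V₁..V_5 plus 3 source currents (L1, V1, V2)
R1: Y=0.001669 on G[1,4]
I1: z[0]−=0.00708, z[5]+=0.00708
R2: Y=0.07752 on G[0,5]
R3: Y=0.0001117 on G[2,3]
R4: Y=0.02387 on G[2,5]
R5: Y=0.2198 on G[4,0]
R6: Y=0.0002451 on G[3,5]
R7: Y=0.002024 on G[4,2]
R8: Y=0.2500 on G[2,1]
L1: row V3−V0=0, i_L1 at 3,0
R9: Y=0.0005556 on G[2,5]
C1: Y=0.000 on G[2,5]
V1: row V4−V3=7.71, i_V1 at 4,3
V2: row V5−V3=5.71, i_V2 at 5,3
solve → V1=5.960, V2=5.948, V3=0.000, V4=7.710, V5=5.710
aux → i_L1=-2.130, i_V1=-1.701, i_V2=-0.4311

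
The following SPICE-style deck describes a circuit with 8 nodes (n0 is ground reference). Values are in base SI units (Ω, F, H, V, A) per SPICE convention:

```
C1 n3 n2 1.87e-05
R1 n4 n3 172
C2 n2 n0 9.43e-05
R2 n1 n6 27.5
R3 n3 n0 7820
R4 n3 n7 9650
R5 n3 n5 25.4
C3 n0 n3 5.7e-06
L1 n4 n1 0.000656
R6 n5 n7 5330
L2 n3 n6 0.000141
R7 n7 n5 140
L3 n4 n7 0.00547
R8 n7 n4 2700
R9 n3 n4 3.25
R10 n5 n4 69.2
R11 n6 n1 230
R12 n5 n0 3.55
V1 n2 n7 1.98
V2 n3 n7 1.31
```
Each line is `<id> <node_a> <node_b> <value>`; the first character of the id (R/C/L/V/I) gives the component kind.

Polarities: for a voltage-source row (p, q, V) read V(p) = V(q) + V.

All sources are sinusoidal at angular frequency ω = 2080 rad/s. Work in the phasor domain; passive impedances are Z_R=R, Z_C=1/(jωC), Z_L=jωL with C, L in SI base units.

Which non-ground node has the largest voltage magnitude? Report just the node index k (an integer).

7

MNA unknowns: 7 node voltages V₁..V_7 plus 2 source currents (V1, V2)
C1: Y=0.000+0.03890j on G[3,2]
R1: Y=0.005814+0.000j on G[4,3]
C2: Y=0.000+0.1961j on G[2,0]
R2: Y=0.03636+0.000j on G[1,6]
R3: Y=0.0001279+0.000j on G[3,0]
R4: Y=0.0001036+0.000j on G[3,7]
R5: Y=0.03937+0.000j on G[3,5]
C3: Y=0.000+0.01186j on G[0,3]
L1: Y=0.000-0.7329j on G[4,1]
R6: Y=0.0001876+0.000j on G[5,7]
L2: Y=0.000-3.410j on G[3,6]
R7: Y=0.007143+0.000j on G[7,5]
L3: Y=0.000-0.08789j on G[4,7]
R8: Y=0.0003704+0.000j on G[7,4]
R9: Y=0.3077+0.000j on G[3,4]
R10: Y=0.01445+0.000j on G[5,4]
R11: Y=0.004348+0.000j on G[6,1]
R12: Y=0.2817+0.000j on G[5,0]
V1: row V2−V7=1.98, i_V1 at 2,7
V2: row V3−V7=1.31, i_V2 at 3,7
solve → V1=-0.6446+0.1191j, V2=0.06621-0.1875j, V3=-0.6038-0.1875j, V4=-0.6617+0.1170j, V5=-0.1381-0.02060j, V6=-0.6075-0.1879j, V7=-1.914-0.1875j
aux → i_V1=-0.03677-0.03905j, i_V2=-0.003607+0.1478j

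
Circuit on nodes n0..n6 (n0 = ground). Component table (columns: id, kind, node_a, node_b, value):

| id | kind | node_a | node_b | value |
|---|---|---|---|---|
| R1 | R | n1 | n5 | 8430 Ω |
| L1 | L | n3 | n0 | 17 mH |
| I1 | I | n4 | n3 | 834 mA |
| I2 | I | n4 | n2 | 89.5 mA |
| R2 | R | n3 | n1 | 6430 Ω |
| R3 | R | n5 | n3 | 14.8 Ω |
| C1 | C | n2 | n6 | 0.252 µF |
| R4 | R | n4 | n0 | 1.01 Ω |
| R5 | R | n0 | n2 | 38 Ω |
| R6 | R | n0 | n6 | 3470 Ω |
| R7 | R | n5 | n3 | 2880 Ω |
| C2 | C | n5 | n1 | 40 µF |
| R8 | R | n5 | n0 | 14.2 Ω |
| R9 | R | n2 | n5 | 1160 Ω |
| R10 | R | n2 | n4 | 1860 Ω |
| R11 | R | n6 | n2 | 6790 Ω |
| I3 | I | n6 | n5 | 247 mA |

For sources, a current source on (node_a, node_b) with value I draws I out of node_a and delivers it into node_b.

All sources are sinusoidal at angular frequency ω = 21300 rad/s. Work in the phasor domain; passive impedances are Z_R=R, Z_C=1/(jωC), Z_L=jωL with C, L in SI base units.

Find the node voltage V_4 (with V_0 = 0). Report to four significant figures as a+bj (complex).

Apply KCL at each of the 6 non-ground nodes and solve the resulting linear system.
Node n1: branches {R1, R2, C2} → V_1 = 15.02+1.046j
Node n2: branches {I2, C1, R5, R9, R10, R11} → V_2 = -5.142-0.4354j
Node n3: branches {L1, I1, R2, R3, R7} → V_3 = 27.18+2.151j
Node n4: branches {I1, I2, R4, R10} → V_4 = -0.9350-0.0002363j
Node n5: branches {R1, R3, R7, C2, R8, R9, I3} → V_5 = 15.02+1.048j
Node n6: branches {C1, R6, R11, I3} → V_6 = -8.806+45.01j

-0.9350-0.0002363j V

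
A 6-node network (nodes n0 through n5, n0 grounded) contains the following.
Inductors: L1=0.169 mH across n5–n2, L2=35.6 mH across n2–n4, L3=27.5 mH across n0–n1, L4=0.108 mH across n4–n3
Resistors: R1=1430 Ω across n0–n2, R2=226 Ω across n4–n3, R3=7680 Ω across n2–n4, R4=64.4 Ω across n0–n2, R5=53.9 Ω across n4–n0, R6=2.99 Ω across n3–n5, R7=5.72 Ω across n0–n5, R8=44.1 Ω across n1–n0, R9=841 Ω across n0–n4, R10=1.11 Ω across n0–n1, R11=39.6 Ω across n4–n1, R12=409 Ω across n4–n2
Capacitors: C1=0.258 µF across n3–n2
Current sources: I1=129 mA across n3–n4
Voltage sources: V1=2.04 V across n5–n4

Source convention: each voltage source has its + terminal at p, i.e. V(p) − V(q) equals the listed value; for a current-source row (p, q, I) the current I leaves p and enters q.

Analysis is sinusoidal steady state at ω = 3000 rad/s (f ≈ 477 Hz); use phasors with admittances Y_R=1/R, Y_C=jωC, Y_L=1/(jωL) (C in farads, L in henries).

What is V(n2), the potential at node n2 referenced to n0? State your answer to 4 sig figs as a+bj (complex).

0.3759-0.005450j V

Apply KCL at each of the 5 non-ground nodes and solve the resulting linear system.
Node n1: branches {R8, L3, R10, R11} → V_1 = -0.04405-0.0005537j
Node n2: branches {L1, R1, C1, R3, R4, L2, R12} → V_2 = 0.3759-0.005450j
Node n3: branches {C1, R2, R6, L4, I1} → V_3 = -1.636+0.1776j
Node n4: branches {R2, R3, L2, R5, R9, L4, I1, R11, R12, V1} → V_4 = -1.655+0.0003387j
Node n5: branches {L1, R6, R7, V1} → V_5 = 0.3848+0.0003387j
Source currents: i(V1)=-0.7546+0.07678j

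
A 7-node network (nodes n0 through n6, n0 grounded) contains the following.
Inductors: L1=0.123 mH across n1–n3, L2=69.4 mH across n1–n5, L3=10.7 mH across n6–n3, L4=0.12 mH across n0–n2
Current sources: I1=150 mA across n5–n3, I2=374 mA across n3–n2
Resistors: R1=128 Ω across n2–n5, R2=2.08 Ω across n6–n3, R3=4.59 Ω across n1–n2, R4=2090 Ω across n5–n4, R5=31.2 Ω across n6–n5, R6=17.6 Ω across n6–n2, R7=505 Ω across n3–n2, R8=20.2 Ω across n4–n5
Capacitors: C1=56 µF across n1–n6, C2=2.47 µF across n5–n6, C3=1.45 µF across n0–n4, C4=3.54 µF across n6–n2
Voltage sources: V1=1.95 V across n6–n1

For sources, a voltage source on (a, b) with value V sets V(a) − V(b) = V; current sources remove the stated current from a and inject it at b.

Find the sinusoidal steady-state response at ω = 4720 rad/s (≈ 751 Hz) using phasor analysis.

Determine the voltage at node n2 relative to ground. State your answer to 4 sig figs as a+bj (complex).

MNA unknowns: 6 node voltages V₁..V_6 plus 1 source current (V1)
L1: Y=0.000-1.722j on G[1,3]
I1: z[5]−=0.15, z[3]+=0.15
R1: Y=0.007812+0.000j on G[2,5]
R2: Y=0.4808+0.000j on G[6,3]
R3: Y=0.2179+0.000j on G[1,2]
C1: Y=0.000+0.2643j on G[1,6]
R4: Y=0.0004785+0.000j on G[5,4]
R5: Y=0.03205+0.000j on G[6,5]
L2: Y=0.000-0.003053j on G[1,5]
C2: Y=0.000+0.01166j on G[5,6]
R6: Y=0.05682+0.000j on G[6,2]
L3: Y=0.000-0.01980j on G[6,3]
R7: Y=0.001980+0.000j on G[3,2]
C3: Y=0.000+0.006844j on G[0,4]
R8: Y=0.04950+0.000j on G[4,5]
C4: Y=0.000+0.01671j on G[6,2]
I2: z[3]−=0.374, z[2]+=0.374
L4: Y=0.000-1.766j on G[0,2]
V1: row V6−V1=1.95, i_V1 at 6,1
solve → V1=-1.639+0.01407j, V2=-0.01049+0.006586j, V3=-1.512+0.3904j, V4=-2.706+1.699j, V5=-2.939+1.328j, V6=0.3115+0.01407j
aux → i_V1=-1.007-0.3000j

-0.01049+0.006586j V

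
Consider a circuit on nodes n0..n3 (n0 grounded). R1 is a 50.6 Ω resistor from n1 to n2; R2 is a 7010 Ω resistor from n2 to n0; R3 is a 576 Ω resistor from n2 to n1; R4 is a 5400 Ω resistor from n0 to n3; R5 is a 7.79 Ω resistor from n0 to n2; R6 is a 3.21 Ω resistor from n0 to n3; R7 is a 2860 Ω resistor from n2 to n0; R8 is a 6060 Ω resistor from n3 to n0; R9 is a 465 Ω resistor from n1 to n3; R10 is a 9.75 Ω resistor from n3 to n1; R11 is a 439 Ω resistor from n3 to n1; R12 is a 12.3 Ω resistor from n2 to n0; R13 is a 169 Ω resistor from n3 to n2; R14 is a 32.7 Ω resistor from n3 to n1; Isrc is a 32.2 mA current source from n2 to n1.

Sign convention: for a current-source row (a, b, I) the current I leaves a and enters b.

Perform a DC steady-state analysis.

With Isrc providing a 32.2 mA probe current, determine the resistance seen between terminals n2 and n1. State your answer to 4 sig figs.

Apply KCL at each of the 3 non-ground nodes and solve the resulting linear system.
Node n1: branches {R1, R3, R9, R10, R11, R14, Isrc} → V_1 = 0.2521
Node n2: branches {R1, R2, R3, R5, R7, R12, R13, Isrc} → V_2 = -0.1109
Node n3: branches {R4, R6, R8, R9, R10, R11, R13, R14} → V_3 = 0.07471

R_eq = 11.27 Ω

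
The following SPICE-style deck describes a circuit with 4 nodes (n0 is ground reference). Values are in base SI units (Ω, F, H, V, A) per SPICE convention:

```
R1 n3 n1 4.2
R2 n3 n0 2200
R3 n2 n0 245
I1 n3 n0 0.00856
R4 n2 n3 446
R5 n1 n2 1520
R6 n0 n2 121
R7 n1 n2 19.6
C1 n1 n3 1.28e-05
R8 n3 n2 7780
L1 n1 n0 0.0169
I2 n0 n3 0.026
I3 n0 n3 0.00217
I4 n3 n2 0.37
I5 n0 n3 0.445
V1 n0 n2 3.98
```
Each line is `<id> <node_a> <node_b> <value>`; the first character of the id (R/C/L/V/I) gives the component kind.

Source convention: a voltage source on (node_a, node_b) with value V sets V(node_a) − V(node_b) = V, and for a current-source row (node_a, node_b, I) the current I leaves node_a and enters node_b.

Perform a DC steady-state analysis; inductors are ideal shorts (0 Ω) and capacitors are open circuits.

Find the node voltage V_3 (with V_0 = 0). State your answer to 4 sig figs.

0.3535 V

Element admittances at DC:
  Y(R1) = 0.2381 S between n3,n1
  Y(R2) = 0.0004545 S between n3,n0
  Y(R3) = 0.004082 S between n2,n0
  I1: injects 0.00856 A into n0 (from n3)
  Y(R4) = 0.002242 S between n2,n3
  Y(R5) = 0.0006579 S between n1,n2
  Y(R6) = 0.008264 S between n0,n2
  Y(R7) = 0.05102 S between n1,n2
  Y(C1) = 0.000 S between n1,n3
  Y(R8) = 0.0001285 S between n3,n2
  L1: short n1↔n0 (DC inductor)
  I2: injects 0.026 A into n3 (from n0)
  I3: injects 0.00217 A into n3 (from n0)
  I4: injects 0.37 A into n2 (from n3)
  I5: injects 0.445 A into n3 (from n0)
  V1: constraint V(n0)−V(n2) = 3.98
Assemble and solve the 5×5 MNA system:
  V(n1)=0.000  V(n2)=-3.980  V(n3)=0.3535
  i(L1)=-0.1215  i(V1)=-0.6351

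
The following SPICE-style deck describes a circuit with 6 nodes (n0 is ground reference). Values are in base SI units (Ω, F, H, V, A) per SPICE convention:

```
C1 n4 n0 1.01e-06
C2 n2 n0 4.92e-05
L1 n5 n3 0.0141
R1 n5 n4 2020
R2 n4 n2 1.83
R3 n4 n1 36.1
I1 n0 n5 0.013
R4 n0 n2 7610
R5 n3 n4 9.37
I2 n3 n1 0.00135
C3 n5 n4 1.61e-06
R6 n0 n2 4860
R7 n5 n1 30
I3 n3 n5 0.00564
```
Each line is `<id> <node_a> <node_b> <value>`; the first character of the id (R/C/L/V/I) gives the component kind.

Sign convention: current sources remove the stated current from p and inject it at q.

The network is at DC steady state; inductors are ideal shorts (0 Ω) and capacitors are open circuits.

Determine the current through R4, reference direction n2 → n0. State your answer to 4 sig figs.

0.005067 A

Apply KCL at each of the 5 non-ground nodes and solve the resulting linear system.
Node n1: branches {R3, I2, R7} → V_1 = 38.66
Node n2: branches {C2, R2, R4, R6} → V_2 = 38.56
Node n3: branches {L1, R5, I2, I3} → V_3 = 38.68
Node n4: branches {C1, R1, R2, R3, R5, C3} → V_4 = 38.58
Node n5: branches {L1, R1, I1, C3, R7, I3} → V_5 = 38.68
Source currents: i(L1)=0.01780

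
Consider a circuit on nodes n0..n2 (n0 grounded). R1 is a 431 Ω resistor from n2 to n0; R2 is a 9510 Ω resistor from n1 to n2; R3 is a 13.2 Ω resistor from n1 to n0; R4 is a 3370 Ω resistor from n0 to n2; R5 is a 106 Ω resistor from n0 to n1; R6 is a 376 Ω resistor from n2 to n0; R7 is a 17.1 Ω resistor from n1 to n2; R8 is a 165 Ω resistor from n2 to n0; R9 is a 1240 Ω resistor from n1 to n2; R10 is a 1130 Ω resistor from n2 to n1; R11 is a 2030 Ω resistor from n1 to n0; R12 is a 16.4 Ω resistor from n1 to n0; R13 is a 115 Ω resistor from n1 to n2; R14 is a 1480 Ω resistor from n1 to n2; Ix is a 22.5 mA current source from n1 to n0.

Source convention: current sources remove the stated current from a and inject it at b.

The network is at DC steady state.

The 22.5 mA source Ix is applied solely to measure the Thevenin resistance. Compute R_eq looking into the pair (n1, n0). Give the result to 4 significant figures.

Element admittances at DC:
  Y(R1) = 0.002320 S between n2,n0
  Y(R2) = 0.0001052 S between n1,n2
  Y(R3) = 0.07576 S between n1,n0
  Y(R4) = 0.0002967 S between n0,n2
  Y(R5) = 0.009434 S between n0,n1
  Y(R6) = 0.002660 S between n2,n0
  Y(R7) = 0.05848 S between n1,n2
  Y(R8) = 0.006061 S between n2,n0
  Y(R9) = 0.0008065 S between n1,n2
  Y(R10) = 0.0008850 S between n2,n1
  Y(R11) = 0.0004926 S between n1,n0
  Y(R12) = 0.06098 S between n1,n0
  Y(R13) = 0.008696 S between n1,n2
  Y(R14) = 0.0006757 S between n1,n2
  Ix: injects 0.0225 A into n0 (from n1)
Assemble and solve the 2×2 MNA system:
  V(n1)=-0.1439  V(n2)=-0.1237

R_eq = 6.393 Ω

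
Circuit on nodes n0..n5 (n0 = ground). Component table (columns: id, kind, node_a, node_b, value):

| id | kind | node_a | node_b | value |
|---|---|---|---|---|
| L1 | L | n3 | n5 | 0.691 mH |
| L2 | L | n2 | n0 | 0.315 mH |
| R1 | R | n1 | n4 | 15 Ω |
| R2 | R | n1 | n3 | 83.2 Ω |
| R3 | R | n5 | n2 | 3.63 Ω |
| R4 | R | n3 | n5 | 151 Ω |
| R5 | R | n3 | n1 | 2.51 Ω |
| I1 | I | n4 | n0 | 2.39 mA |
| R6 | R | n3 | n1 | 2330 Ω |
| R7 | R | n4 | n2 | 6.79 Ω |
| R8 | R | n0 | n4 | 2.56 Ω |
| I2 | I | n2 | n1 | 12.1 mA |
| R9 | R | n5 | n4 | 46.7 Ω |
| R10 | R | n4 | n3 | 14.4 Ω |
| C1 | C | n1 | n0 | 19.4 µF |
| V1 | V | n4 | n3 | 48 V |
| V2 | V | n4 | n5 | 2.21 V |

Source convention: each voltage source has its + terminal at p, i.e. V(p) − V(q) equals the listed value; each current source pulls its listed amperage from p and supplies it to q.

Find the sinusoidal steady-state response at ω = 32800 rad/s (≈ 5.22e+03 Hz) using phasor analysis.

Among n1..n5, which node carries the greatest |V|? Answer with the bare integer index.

3

Apply KCL at each of the 5 non-ground nodes and solve the resulting linear system.
Node n1: branches {R1, R2, R5, R6, I2, C1} → V_1 = -3.420+13.85j
Node n2: branches {L2, R3, R7, I2} → V_2 = 15.02+12.73j
Node n3: branches {L1, R2, R4, R5, R6, R10, V1} → V_3 = -28.60+9.292j
Node n4: branches {R1, I1, R7, R8, R9, R10, V1, V2} → V_4 = 19.40+9.292j
Node n5: branches {L1, R3, R4, R9, V2} → V_5 = 17.19+9.292j
Source currents: i(V1)=-13.98+0.1480j, i(V2)=0.8546-2.967j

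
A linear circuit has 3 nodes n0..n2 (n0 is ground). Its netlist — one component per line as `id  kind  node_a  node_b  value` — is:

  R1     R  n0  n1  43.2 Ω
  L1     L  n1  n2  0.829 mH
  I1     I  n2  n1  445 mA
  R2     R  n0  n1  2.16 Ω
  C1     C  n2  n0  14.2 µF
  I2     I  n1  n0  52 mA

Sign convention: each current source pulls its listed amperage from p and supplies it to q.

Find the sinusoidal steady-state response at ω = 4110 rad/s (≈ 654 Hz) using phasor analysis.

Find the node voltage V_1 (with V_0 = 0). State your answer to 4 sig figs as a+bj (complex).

-0.3268+0.04898j V

Apply KCL at each of the 2 non-ground nodes and solve the resulting linear system.
Node n1: branches {R1, L1, I1, R2, I2} → V_1 = -0.3268+0.04898j
Node n2: branches {L1, I1, C1} → V_2 = -0.4080-1.831j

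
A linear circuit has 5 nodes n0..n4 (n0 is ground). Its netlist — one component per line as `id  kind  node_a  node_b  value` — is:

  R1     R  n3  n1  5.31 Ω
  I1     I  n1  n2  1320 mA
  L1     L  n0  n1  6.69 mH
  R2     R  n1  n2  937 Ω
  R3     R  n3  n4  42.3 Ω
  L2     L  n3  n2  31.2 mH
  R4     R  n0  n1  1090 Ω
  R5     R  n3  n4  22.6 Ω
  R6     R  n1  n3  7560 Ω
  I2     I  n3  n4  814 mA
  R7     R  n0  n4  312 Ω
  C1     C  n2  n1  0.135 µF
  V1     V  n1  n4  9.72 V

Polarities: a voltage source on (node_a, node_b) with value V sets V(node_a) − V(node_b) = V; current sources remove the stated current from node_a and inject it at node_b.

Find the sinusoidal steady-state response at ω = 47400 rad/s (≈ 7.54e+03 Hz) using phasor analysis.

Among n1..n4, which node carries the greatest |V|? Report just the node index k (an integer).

2

MNA unknowns: 4 node voltages V₁..V_4 plus 1 source current (V1)
R1: Y=0.1883+0.000j on G[3,1]
I1: z[1]−=1.32, z[2]+=1.32
L1: Y=0.000-0.003154j on G[0,1]
R2: Y=0.001067+0.000j on G[1,2]
R3: Y=0.02364+0.000j on G[3,4]
L2: Y=0.000-0.0006762j on G[3,2]
R4: Y=0.0009174+0.000j on G[0,1]
R5: Y=0.04425+0.000j on G[3,4]
R6: Y=0.0001323+0.000j on G[1,3]
I2: z[3]−=0.814, z[4]+=0.814
R7: Y=0.003205+0.000j on G[0,4]
C1: Y=0.000+0.006399j on G[2,1]
V1: row V1−V4=9.72, i_V1 at 1,4
solve → V1=4.767+3.647j, V2=47.06-219.1j, V3=-1.569+3.518j, V4=-4.953+3.647j
aux → i_V1=-1.060+0.02040j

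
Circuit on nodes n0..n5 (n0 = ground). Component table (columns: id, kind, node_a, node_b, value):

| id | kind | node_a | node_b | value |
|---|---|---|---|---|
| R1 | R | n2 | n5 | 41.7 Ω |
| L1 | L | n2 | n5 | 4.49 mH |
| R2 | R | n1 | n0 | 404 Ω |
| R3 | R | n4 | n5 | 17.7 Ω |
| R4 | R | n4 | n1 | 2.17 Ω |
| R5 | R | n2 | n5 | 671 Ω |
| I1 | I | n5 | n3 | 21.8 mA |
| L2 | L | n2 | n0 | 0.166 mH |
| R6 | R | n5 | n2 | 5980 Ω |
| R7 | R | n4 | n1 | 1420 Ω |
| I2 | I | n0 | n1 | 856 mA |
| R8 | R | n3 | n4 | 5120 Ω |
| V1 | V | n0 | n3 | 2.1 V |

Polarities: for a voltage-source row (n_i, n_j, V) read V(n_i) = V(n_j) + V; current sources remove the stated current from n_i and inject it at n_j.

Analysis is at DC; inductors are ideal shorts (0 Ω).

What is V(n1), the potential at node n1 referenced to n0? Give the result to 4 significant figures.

Element admittances at DC:
  Y(R1) = 0.02398 S between n2,n5
  L1: short n2↔n5 (DC inductor)
  Y(R2) = 0.002475 S between n1,n0
  Y(R3) = 0.05650 S between n4,n5
  Y(R4) = 0.4608 S between n4,n1
  Y(R5) = 0.001490 S between n2,n5
  I1: injects 0.0218 A into n3 (from n5)
  L2: short n2↔n0 (DC inductor)
  Y(R6) = 0.0001672 S between n5,n2
  Y(R7) = 0.0007042 S between n4,n1
  I2: injects 0.856 A into n1 (from n0)
  Y(R8) = 0.0001953 S between n3,n4
  V1: constraint V(n0)−V(n3) = 2.1
Assemble and solve the 8×8 MNA system:
  V(n1)=16.15  V(n2)=0.000  V(n3)=-2.100  V(n4)=14.39  V(n5)=0.000
  i(L1)=-0.7910  i(L2)=0.7910  i(V1)=-0.02502

16.15 V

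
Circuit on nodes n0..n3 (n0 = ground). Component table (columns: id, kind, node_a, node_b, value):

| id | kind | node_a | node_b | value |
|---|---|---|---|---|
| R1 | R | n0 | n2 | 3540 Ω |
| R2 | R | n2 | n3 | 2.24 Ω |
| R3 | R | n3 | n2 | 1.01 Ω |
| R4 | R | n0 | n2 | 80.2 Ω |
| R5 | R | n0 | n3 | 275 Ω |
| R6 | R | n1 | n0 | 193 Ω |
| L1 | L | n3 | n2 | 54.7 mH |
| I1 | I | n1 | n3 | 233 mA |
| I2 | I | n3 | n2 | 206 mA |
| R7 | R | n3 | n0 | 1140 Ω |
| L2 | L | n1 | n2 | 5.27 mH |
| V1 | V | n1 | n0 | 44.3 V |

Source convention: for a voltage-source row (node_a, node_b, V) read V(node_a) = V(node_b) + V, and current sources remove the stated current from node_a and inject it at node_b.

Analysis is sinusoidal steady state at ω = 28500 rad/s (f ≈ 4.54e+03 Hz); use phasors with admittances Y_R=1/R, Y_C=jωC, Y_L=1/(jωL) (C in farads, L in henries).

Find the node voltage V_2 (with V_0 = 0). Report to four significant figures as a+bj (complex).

17.49-10.35j V

Apply KCL at each of the 3 non-ground nodes and solve the resulting linear system.
Node n1: branches {R6, I1, L2, V1} → V_1 = 44.30+0.000j
Node n2: branches {R1, R2, R3, R4, L1, I2, L2} → V_2 = 17.49-10.35j
Node n3: branches {R2, R3, R5, L1, I1, I2, R7} → V_3 = 17.46-10.31j
Source currents: i(V1)=-0.5314+0.1785j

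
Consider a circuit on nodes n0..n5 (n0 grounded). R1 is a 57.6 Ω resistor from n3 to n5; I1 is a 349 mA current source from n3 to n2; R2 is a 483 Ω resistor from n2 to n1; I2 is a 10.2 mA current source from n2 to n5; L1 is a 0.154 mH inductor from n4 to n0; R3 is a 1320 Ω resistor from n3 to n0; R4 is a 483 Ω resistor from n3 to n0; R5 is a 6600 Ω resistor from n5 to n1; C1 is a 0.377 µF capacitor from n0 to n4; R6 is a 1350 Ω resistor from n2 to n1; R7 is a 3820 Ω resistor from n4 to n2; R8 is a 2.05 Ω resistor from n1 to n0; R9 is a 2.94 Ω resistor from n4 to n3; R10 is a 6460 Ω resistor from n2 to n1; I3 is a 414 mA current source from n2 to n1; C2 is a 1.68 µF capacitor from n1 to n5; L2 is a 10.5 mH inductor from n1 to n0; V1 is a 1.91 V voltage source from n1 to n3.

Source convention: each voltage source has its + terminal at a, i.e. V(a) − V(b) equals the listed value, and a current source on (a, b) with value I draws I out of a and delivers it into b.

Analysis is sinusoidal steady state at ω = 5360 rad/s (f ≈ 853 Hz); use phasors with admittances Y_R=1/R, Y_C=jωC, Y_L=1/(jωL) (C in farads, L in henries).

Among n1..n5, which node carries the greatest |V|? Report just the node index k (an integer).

2

Apply KCL at each of the 5 non-ground nodes and solve the resulting linear system.
Node n1: branches {R2, R5, R6, R8, R10, I3, C2, L2, V1} → V_1 = 0.7751-0.1097j
Node n2: branches {I1, R2, I2, R6, R7, R10, I3} → V_2 = -22.59-0.1258j
Node n3: branches {R1, I1, R3, R4, R9, V1} → V_3 = -1.135-0.1097j
Node n4: branches {L1, C1, R7, R9} → V_4 = -0.05590-0.3083j
Node n5: branches {R1, I2, R5, C2} → V_5 = -0.2618+0.4234j
Source currents: i(V1)=-0.03639+0.05799j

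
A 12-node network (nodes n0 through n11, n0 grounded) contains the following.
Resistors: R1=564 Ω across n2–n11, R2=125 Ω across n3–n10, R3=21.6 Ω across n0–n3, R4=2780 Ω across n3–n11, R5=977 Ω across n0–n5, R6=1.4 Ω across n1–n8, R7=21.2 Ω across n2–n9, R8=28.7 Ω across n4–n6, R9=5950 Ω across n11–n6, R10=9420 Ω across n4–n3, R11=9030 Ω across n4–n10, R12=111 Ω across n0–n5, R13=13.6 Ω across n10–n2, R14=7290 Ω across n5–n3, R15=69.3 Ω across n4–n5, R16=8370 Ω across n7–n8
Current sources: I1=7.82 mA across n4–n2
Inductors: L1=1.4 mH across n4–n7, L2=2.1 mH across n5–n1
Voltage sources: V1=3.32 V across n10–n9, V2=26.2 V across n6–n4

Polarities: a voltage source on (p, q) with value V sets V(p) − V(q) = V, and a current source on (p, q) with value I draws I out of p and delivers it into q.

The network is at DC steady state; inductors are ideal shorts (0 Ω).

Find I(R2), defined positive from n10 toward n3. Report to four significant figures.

0.01053 A

Element admittances at DC:
  Y(R1) = 0.001773 S between n2,n11
  Y(R2) = 0.008000 S between n3,n10
  I1: injects 0.00782 A into n2 (from n4)
  L1: short n4↔n7 (DC inductor)
  Y(R3) = 0.04630 S between n0,n3
  Y(R4) = 0.0003597 S between n3,n11
  Y(R5) = 0.001024 S between n0,n5
  Y(R6) = 0.7143 S between n1,n8
  Y(R7) = 0.04717 S between n2,n9
  L2: short n5↔n1 (DC inductor)
  Y(R8) = 0.03484 S between n4,n6
  Y(R9) = 0.0001681 S between n11,n6
  Y(R10) = 0.0001062 S between n4,n3
  Y(R11) = 0.0001107 S between n4,n10
  Y(R12) = 0.009009 S between n0,n5
  Y(R13) = 0.07353 S between n10,n2
  Y(R14) = 0.0001372 S between n5,n3
  Y(R15) = 0.01443 S between n4,n5
  Y(R16) = 0.0001195 S between n7,n8
  V1: constraint V(n10)−V(n9) = 3.32
  V2: constraint V(n6)−V(n4) = 26.2
Assemble and solve the 15×15 MNA system:
  V(n1)=-1.076  V(n2)=0.3419  V(n3)=0.2331  V(n4)=-1.830  V(n5)=-1.076  V(n6)=24.37  V(n7)=-1.830  V(n8)=-1.076  V(n9)=-1.771  V(n10)=1.549  V(n11)=2.080
  i(L1)=-9.009e-05  i(L2)=9.009e-05  i(V1)=-0.09966  i(V2)=-0.9166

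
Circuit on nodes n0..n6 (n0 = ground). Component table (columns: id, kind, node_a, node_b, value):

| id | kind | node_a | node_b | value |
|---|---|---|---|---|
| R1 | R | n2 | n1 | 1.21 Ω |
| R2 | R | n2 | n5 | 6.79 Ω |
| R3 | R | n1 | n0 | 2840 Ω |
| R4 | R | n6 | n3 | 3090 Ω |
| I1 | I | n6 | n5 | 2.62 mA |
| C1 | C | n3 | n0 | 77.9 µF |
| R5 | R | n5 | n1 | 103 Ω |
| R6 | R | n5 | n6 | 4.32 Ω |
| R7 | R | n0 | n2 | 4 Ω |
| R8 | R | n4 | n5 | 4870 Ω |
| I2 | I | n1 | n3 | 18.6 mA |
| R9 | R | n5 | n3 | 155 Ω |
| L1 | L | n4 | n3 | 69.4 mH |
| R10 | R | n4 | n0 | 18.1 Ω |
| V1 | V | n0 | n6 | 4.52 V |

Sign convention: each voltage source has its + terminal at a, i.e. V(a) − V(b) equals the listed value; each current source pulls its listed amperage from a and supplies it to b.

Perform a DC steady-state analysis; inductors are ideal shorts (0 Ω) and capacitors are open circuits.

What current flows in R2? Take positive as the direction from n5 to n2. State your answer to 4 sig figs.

-0.2779 A

Apply KCL at each of the 6 non-ground nodes and solve the resulting linear system.
Node n1: branches {R1, R3, R5, I2} → V_1 = -1.299
Node n2: branches {R1, R2, R7} → V_2 = -1.256
Node n3: branches {R4, C1, I2, R9, L1} → V_3 = -0.06076
Node n4: branches {R8, L1, R10} → V_4 = -0.06076
Node n5: branches {R2, I1, R5, R6, R8, R9} → V_5 = -3.142
Node n6: branches {R4, I1, R6, V1} → V_6 = -4.520
Source currents: i(L1)=0.002724, i(V1)=-0.3177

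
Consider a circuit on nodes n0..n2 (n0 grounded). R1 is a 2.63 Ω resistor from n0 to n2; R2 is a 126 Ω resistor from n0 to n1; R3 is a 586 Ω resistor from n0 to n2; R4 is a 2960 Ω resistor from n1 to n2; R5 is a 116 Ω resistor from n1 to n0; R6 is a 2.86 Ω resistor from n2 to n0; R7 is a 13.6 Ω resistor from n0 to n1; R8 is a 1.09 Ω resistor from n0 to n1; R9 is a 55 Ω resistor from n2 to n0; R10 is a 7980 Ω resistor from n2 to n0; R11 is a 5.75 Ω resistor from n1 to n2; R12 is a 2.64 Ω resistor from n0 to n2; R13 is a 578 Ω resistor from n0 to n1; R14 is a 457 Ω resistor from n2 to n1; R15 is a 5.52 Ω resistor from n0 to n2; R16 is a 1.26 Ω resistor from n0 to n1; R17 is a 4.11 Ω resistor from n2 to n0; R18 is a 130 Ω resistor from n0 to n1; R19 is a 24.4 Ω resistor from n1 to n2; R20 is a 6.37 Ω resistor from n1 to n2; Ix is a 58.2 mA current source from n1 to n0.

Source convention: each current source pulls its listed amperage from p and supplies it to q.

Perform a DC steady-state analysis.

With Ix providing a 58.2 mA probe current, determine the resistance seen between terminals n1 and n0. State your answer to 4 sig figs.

MNA unknowns: 2 node voltages V₁..V_2
R1: Y=0.3802 on G[0,2]
R2: Y=0.007937 on G[0,1]
R3: Y=0.001706 on G[0,2]
R4: Y=0.0003378 on G[1,2]
R5: Y=0.008621 on G[1,0]
R6: Y=0.3497 on G[2,0]
R7: Y=0.07353 on G[0,1]
R8: Y=0.9174 on G[0,1]
R9: Y=0.01818 on G[2,0]
R10: Y=0.0001253 on G[2,0]
R11: Y=0.1739 on G[1,2]
R12: Y=0.3788 on G[0,2]
R13: Y=0.001730 on G[0,1]
R14: Y=0.002188 on G[2,1]
R15: Y=0.1812 on G[0,2]
R16: Y=0.7937 on G[0,1]
R17: Y=0.2433 on G[2,0]
R18: Y=0.007692 on G[0,1]
R19: Y=0.04098 on G[1,2]
R20: Y=0.1570 on G[1,2]
Ix: z[1]−=0.0582, z[0]+=0.0582
solve → V1=-0.02755, V2=-0.005352

R_eq = 0.4734 Ω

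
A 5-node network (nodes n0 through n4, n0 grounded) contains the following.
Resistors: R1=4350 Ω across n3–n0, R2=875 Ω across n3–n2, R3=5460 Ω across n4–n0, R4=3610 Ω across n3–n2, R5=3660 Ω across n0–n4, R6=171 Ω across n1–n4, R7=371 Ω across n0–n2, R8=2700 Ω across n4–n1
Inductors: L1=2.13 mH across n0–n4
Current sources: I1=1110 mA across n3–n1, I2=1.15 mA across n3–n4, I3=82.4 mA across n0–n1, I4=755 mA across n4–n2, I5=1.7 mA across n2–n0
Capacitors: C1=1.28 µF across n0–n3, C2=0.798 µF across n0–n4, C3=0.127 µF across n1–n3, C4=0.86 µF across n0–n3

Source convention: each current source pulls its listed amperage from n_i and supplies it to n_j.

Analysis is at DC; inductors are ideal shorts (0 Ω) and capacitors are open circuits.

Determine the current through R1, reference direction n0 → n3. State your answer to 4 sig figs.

MNA unknowns: 4 node voltages V₁..V_4 plus 1 source current (L1)
R1: Y=0.0002299 on G[3,0]
R2: Y=0.001143 on G[3,2]
L1: row V0−V4=0, i_L1 at 0,4
I1: z[3]−=1.11, z[1]+=1.11
R3: Y=0.0001832 on G[4,0]
R4: Y=0.0002770 on G[3,2]
C1: Y=0.000 on G[0,3]
I2: z[3]−=0.00115, z[4]+=0.00115
R5: Y=0.0002732 on G[0,4]
C2: Y=0.000 on G[0,4]
R6: Y=0.005848 on G[1,4]
I3: z[0]−=0.0824, z[1]+=0.0824
R7: Y=0.002695 on G[0,2]
C3: Y=0.000 on G[1,3]
R8: Y=0.0003704 on G[4,1]
C4: Y=0.000 on G[0,3]
I4: z[4]−=0.755, z[2]+=0.755
I5: z[2]−=0.0017, z[0]+=0.0017
solve → V1=191.8, V2=-70.17, V3=-733.9, V4=0.000
aux → i_L1=-0.4386

0.1687 A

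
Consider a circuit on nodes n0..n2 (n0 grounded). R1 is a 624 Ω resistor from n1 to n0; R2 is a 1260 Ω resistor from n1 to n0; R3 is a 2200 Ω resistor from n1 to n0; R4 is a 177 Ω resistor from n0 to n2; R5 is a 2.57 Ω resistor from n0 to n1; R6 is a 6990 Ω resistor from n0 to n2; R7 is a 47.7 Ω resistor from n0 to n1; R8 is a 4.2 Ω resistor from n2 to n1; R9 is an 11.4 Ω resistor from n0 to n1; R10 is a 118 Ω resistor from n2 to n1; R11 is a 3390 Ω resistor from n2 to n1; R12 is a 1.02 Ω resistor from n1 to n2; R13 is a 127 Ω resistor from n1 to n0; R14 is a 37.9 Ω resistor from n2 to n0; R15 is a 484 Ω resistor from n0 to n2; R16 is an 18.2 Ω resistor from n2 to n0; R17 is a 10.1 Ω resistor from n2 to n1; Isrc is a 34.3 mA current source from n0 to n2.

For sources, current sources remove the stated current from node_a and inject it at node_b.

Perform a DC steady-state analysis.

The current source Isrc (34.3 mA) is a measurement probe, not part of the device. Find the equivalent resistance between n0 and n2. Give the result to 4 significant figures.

MNA unknowns: 2 node voltages V₁..V_2
R1: Y=0.001603 on G[1,0]
R2: Y=0.0007937 on G[1,0]
R3: Y=0.0004545 on G[1,0]
R4: Y=0.005650 on G[0,2]
R5: Y=0.3891 on G[0,1]
R6: Y=0.0001431 on G[0,2]
R7: Y=0.02096 on G[0,1]
R8: Y=0.2381 on G[2,1]
R9: Y=0.08772 on G[0,1]
R10: Y=0.008475 on G[2,1]
R11: Y=0.0002950 on G[2,1]
R12: Y=0.9804 on G[1,2]
R13: Y=0.007874 on G[1,0]
R14: Y=0.02639 on G[2,0]
R15: Y=0.002066 on G[0,2]
R16: Y=0.05495 on G[2,0]
R17: Y=0.09901 on G[2,1]
Isrc: z[0]−=0.0343, z[2]+=0.0343
solve → V1=0.05428, V2=0.07509

R_eq = 2.189 Ω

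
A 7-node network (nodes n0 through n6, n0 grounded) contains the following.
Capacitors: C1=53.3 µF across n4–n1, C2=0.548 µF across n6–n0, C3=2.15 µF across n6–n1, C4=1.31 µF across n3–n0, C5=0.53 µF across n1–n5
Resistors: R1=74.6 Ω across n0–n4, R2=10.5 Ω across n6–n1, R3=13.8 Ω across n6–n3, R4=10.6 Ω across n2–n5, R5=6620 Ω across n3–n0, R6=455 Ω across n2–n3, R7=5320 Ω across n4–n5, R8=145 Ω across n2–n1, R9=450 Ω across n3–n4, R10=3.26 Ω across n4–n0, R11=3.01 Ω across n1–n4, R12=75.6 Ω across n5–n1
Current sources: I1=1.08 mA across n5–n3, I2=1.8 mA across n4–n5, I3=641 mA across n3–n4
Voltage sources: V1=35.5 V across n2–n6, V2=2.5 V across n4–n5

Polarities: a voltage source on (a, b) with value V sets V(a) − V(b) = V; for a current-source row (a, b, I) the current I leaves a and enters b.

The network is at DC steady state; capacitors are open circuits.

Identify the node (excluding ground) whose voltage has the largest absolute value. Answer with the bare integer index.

3

Apply KCL at each of the 6 non-ground nodes and solve the resulting linear system.
Node n1: branches {C1, R2, C3, C5, R8, R11, R12} → V_1 = -5.239
Node n2: branches {R4, R6, R8, V1} → V_2 = 10.42
Node n3: branches {R3, R5, C4, R6, I1, R9, I3} → V_3 = -31.60
Node n4: branches {C1, R1, R7, I2, R9, I3, R10, R11, V2} → V_4 = 0.01491
Node n5: branches {R4, I1, R7, C5, I2, R12, V2} → V_5 = -2.485
Node n6: branches {R2, R3, C2, C3, V1} → V_6 = -25.08
Source currents: i(V1)=-1.417, i(V2)=-1.182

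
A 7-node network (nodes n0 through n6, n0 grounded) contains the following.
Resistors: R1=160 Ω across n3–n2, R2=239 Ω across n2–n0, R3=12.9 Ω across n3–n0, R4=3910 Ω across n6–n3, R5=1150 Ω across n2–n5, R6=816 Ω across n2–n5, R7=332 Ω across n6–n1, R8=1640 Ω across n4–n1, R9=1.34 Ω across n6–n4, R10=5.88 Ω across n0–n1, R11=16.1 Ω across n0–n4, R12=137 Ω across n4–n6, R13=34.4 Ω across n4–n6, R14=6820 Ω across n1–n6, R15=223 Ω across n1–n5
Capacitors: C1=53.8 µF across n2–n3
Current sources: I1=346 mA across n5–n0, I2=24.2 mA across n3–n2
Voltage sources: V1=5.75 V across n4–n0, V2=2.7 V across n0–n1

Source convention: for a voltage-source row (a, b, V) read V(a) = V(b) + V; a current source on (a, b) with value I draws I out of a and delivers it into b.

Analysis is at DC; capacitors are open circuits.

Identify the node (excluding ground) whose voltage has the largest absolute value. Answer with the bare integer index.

Element admittances at DC:
  Y(R1) = 0.006250 S between n3,n2
  Y(R2) = 0.004184 S between n2,n0
  Y(R3) = 0.07752 S between n3,n0
  Y(R4) = 0.0002558 S between n6,n3
  Y(R5) = 0.0008696 S between n2,n5
  Y(C1) = 0.000 S between n2,n3
  Y(R6) = 0.001225 S between n2,n5
  Y(R7) = 0.003012 S between n6,n1
  Y(R8) = 0.0006098 S between n4,n1
  Y(R9) = 0.7463 S between n6,n4
  Y(R10) = 0.1701 S between n0,n1
  Y(R11) = 0.06211 S between n0,n4
  Y(R12) = 0.007299 S between n4,n6
  Y(R13) = 0.02907 S between n4,n6
  Y(R14) = 0.0001466 S between n1,n6
  I1: injects 0.346 A into n0 (from n5)
  Y(R15) = 0.004484 S between n1,n5
  I2: injects 0.0242 A into n2 (from n3)
  V1: constraint V(n4)−V(n0) = 5.75
  V2: constraint V(n0)−V(n1) = 2.7
Assemble and solve the 8×8 MNA system:
  V(n1)=-2.700  V(n2)=-8.030  V(n3)=-0.8679  V(n4)=5.750  V(n5)=-56.99  V(n6)=5.714
  i(V1)=-0.3906  i(V2)=-0.2475

5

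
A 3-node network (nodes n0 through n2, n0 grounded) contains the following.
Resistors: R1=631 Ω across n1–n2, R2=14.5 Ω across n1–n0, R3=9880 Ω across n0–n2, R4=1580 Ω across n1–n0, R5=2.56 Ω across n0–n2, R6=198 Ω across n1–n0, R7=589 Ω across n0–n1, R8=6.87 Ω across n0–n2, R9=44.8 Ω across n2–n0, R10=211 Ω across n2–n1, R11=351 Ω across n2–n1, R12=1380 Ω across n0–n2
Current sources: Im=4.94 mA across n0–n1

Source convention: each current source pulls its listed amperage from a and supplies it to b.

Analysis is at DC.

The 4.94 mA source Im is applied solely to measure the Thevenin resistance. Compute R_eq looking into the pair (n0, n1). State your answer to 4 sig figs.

R_eq = 11.71 Ω

Apply KCL at each of the 2 non-ground nodes and solve the resulting linear system.
Node n1: branches {R1, R2, R4, R6, R7, R10, R11, Im} → V_1 = 0.05786
Node n2: branches {R1, R3, R5, R8, R9, R10, R11, R12} → V_2 = 0.0009337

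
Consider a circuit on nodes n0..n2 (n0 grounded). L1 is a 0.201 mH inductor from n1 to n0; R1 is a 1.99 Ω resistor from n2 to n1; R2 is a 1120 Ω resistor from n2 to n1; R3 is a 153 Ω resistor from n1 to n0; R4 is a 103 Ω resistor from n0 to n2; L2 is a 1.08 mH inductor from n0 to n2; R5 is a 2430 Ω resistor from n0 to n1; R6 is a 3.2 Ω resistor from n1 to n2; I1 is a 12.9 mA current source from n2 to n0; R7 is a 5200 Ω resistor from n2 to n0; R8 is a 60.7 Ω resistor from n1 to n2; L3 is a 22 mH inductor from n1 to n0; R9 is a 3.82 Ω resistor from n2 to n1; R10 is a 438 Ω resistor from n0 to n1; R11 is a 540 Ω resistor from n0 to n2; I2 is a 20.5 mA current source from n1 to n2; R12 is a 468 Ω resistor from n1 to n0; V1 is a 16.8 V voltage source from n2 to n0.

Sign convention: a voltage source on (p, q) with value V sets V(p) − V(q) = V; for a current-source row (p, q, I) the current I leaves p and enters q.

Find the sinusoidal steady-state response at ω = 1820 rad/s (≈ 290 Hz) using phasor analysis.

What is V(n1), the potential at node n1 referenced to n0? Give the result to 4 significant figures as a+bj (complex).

MNA unknowns: 2 node voltages V₁..V_2 plus 1 source current (V1)
L1: Y=0.000-2.734j on G[1,0]
R1: Y=0.5025+0.000j on G[2,1]
R2: Y=0.0008929+0.000j on G[2,1]
R3: Y=0.006536+0.000j on G[1,0]
R4: Y=0.009709+0.000j on G[0,2]
L2: Y=0.000-0.5088j on G[0,2]
R5: Y=0.0004115+0.000j on G[0,1]
R6: Y=0.3125+0.000j on G[1,2]
I1: z[2]−=0.0129, z[0]+=0.0129
R7: Y=0.0001923+0.000j on G[2,0]
R8: Y=0.01647+0.000j on G[1,2]
L3: Y=0.000-0.02498j on G[1,0]
R9: Y=0.2618+0.000j on G[2,1]
R10: Y=0.002283+0.000j on G[0,1]
R11: Y=0.001852+0.000j on G[0,2]
I2: z[1]−=0.0205, z[2]+=0.0205
R12: Y=0.002137+0.000j on G[1,0]
V1: row V2−V0=16.8, i_V1 at 2,0
solve → V1=2.298+5.735j, V2=16.80+0.000j
aux → i_V1=-16.06+14.82j

2.298+5.735j V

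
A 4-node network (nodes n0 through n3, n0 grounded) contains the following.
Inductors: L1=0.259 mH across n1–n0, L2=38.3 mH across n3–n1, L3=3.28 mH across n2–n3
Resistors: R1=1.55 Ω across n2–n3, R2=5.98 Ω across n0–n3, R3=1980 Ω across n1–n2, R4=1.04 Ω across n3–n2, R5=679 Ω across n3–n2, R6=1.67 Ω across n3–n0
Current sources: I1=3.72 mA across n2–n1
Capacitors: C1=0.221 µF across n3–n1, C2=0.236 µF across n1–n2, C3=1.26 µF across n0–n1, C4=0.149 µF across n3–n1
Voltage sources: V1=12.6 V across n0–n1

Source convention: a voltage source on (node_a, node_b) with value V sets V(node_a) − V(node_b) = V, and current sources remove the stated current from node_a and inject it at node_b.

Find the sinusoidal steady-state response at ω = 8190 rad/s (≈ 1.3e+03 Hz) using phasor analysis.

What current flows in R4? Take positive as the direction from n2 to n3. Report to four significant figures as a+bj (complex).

MNA unknowns: 3 node voltages V₁..V_3 plus 1 source current (V1)
L1: Y=0.000-0.4714j on G[1,0]
R1: Y=0.6452+0.000j on G[2,3]
R2: Y=0.1672+0.000j on G[0,3]
R3: Y=0.0005051+0.000j on G[1,2]
R4: Y=0.9615+0.000j on G[3,2]
L2: Y=0.000-0.003188j on G[3,1]
I1: z[2]−=0.00372, z[1]+=0.00372
R5: Y=0.001473+0.000j on G[3,2]
C1: Y=0.000+0.001810j on G[3,1]
C2: Y=0.000+0.001933j on G[1,2]
R6: Y=0.5988+0.000j on G[3,0]
C3: Y=0.000+0.01032j on G[0,1]
C4: Y=0.000+0.001220j on G[3,1]
L3: Y=0.000-0.03723j on G[2,3]
V1: row V0−V1=12.6, i_V1 at 0,1
solve → V1=-12.60+0.000j, V2=-0.01922-0.04437j, V3=-0.01326-0.02912j
aux → i_V1=-0.01016+5.788j

-0.005735-0.01466j A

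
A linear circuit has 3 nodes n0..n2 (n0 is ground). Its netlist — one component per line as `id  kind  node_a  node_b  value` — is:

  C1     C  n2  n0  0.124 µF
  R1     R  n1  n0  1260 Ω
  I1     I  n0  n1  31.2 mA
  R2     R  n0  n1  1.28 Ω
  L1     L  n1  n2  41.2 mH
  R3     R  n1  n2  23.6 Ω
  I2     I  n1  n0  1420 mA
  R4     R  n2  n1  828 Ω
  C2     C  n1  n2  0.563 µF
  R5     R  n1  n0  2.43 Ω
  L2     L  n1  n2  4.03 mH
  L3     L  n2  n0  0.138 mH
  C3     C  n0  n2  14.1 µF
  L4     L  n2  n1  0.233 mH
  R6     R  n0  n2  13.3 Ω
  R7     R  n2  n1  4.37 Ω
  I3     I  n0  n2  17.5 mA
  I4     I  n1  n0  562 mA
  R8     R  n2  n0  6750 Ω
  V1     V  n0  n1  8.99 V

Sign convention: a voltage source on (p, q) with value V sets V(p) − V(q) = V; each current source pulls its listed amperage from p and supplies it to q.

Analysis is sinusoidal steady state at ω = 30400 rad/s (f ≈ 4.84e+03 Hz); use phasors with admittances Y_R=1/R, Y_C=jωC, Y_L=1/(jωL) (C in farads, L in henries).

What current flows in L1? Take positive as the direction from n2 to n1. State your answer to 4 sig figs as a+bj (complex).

Apply KCL at each of the 2 non-ground nodes and solve the resulting linear system.
Node n1: branches {R1, I1, R2, L1, R3, I2, R4, C2, R5, L2, L4, R7, I4, V1} → V_1 = -8.990+0.000j
Node n2: branches {C1, L1, R3, R4, C2, L2, L3, C3, L4, R6, R7, I3, R8} → V_2 = -6.198+4.526j
Source currents: i(V1)=-10.14-0.8616j

0.003614-0.002229j A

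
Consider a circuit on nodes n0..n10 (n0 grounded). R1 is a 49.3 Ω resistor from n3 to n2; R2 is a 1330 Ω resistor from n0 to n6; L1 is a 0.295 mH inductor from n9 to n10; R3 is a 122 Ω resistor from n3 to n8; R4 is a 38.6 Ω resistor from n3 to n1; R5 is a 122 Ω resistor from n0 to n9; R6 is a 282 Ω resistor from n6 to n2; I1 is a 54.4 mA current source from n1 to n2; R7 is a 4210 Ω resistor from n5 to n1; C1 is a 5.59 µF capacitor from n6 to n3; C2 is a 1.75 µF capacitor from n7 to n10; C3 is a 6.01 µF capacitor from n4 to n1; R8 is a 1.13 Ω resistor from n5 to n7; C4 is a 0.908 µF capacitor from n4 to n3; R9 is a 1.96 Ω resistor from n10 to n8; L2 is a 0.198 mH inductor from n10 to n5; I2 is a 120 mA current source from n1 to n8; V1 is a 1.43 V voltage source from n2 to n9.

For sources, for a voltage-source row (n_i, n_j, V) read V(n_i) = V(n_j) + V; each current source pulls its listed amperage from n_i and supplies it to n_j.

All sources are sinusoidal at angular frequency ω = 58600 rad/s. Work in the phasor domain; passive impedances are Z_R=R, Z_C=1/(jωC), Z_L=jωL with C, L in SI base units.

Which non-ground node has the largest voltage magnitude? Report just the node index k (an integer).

1

MNA unknowns: 10 node voltages V₁..V_10 plus 1 source current (V1)
R1: Y=0.02028+0.000j on G[3,2]
R2: Y=0.0007519+0.000j on G[0,6]
L1: Y=0.000-0.05785j on G[9,10]
R3: Y=0.008197+0.000j on G[3,8]
R4: Y=0.02591+0.000j on G[3,1]
R5: Y=0.008197+0.000j on G[0,9]
R6: Y=0.003546+0.000j on G[6,2]
I1: z[1]−=0.0544, z[2]+=0.0544
R7: Y=0.0002375+0.000j on G[5,1]
C1: Y=0.000+0.3276j on G[6,3]
C2: Y=0.000+0.1026j on G[7,10]
C3: Y=0.000+0.3522j on G[4,1]
R8: Y=0.8850+0.000j on G[5,7]
C4: Y=0.000+0.05321j on G[4,3]
R9: Y=0.5102+0.000j on G[10,8]
L2: Y=0.000-0.08619j on G[10,5]
I2: z[1]−=0.12, z[8]+=0.12
V1: row V2−V9=1.43, i_V1 at 2,9
solve → V1=-5.422+3.168j, V2=1.781-0.02334j, V3=-3.819+0.3239j, V4=-5.211+2.795j, V5=0.4643+1.464j, V6=-3.822+0.2544j, V7=0.4727+1.466j, V8=0.6560+1.376j, V9=0.3506-0.02334j, V10=0.4927+1.393j
aux → i_V1=-0.07905+0.008028j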